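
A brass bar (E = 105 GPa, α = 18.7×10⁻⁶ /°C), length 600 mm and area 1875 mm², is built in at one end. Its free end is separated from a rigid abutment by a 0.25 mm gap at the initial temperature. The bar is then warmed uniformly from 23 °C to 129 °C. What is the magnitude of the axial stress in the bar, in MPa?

σ ≈ 164 MPa (compressive)

If the wall were absent the bar would grow by αΔT L = 18.7×10⁻⁶ × 106 × 600 = 1.189 mm.
After closing the 0.25 mm clearance, 1.189 − 0.25 = 0.9393 mm of expansion remains to be suppressed by the wall.
Compatibility: PL/(AE) = 0.9393 mm, so σ = P/A = E × (0.9393/600) = 164.4 MPa.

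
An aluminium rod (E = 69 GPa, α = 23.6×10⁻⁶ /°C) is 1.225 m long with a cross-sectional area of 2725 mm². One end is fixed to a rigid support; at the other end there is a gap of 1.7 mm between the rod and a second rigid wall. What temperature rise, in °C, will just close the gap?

The gap closes when αΔT L = 1.7 mm, since the rod is still unstressed at that instant.
ΔT = 1.7 / (23.6×10⁻⁶ × 1225) = 58.8 °C.

ΔT ≈ 58.8 °C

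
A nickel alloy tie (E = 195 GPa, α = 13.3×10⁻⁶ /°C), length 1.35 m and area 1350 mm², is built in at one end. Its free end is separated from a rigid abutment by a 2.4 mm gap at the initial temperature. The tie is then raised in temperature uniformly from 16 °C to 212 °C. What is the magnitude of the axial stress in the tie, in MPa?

σ ≈ 162 MPa (compressive)

If the wall were absent the tie would grow by αΔT L = 13.3×10⁻⁶ × 196 × 1350 = 3.519 mm.
This exceeds the 2.4 mm gap, so the wall pushes back. The portion of expansion that must be recovered elastically is δ_free − gap = 3.519 − 2.4 = 1.119 mm.
So σ = E(δ_free − g)/L = 195×10³ × 1.119/1350 = 161.7 MPa.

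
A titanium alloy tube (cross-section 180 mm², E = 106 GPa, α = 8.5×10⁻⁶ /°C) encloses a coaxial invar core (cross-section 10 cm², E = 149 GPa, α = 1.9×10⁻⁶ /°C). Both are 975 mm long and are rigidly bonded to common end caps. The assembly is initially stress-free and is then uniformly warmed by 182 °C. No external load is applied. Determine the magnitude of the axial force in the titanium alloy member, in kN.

Equilibrium of a rigid end plate with no external load gives equal and opposite internal forces ±P in the two members. Since α_{titanium alloy} > α_{invar}, heating drives the titanium alloy into compression and the invar into tension.
Compatibility of the two members (thermal + elastic change equal): (α₁ − α₂)ΔT = P·[1/(A₁E₁) + 1/(A₂E₂)].
|α₁ − α₂|·ΔT = 6.6×10⁻⁶ × 182 = 0.001201.
1/(A₁E₁) + 1/(A₂E₂) = 1/(180×106×10³) + 1/(1000×149×10³) = 5.912×10⁻⁸ N⁻¹.
So P = 0.001201 / 5.912×10⁻⁸ = 20.32 kN.

P ≈ 20.3 kN (compressive in the titanium alloy)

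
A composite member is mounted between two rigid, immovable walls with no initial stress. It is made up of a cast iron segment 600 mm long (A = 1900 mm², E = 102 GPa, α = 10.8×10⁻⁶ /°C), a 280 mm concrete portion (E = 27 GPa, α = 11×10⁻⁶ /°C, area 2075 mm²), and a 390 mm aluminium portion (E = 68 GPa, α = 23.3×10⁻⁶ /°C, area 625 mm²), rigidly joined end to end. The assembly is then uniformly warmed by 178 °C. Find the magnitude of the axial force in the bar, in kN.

With the walls removed the bar would change length by δ_free = Σ αᵢΔT Lᵢ = 10.8×10⁻⁶×178×600 + 11×10⁻⁶×178×280 + 23.3×10⁻⁶×178×390 = 3.319 mm.
The walls prevent any net length change, so an axial force P (same in every segment) develops. Compatibility: P · Σ Lᵢ/(AᵢEᵢ) = δ_free.
Σ Lᵢ/(AᵢEᵢ) = 600/(1900×102×10³) + 280/(2075×27×10³) + 390/(625×68×10³) = 1.727×10⁻⁵ mm/N.
Hence P = δ_free / Σ(L/AE) = 3.319/1.727×10⁻⁵ = 192.2 kN (compressive).

P ≈ 192 kN (compressive)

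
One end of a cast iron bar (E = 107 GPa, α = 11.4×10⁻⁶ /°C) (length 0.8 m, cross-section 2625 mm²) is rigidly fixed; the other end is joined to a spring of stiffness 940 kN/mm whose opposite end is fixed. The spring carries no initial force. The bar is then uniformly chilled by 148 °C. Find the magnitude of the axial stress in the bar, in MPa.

σ ≈ 131 MPa (tensile)

If the spring were absent the bar would shorten by αΔT L = 11.4×10⁻⁶ × 148 × 800 = 1.35 mm.
Let P be the tensile force in the spring. The bar extends elastically by PL/(AE) and the spring stretches by P/k; together these equal δ_free.
P [ L/(AE) + 1/k ] = δ_free → P [ 800/(2625×107×10³) + 1/(940×10³) ] = 1.35.
P = 1.35 / 3.912×10⁻⁶ = 345000 N.
σ = P/A = 345000/2625 = 131.4 MPa.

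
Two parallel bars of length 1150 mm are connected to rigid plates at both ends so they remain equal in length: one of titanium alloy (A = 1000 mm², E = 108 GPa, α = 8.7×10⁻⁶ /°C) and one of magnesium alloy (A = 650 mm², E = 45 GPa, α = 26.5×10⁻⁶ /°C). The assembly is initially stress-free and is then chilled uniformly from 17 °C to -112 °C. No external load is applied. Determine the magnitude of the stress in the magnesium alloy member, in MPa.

Equilibrium of a rigid end plate with no external load gives equal and opposite internal forces ±P in the two members. Since α_{magnesium alloy} > α_{titanium alloy}, cooling drives the magnesium alloy into tension and the titanium alloy into compression.
Compatibility of the two members (thermal + elastic change equal): (α₁ − α₂)ΔT = P·[1/(A₁E₁) + 1/(A₂E₂)].
|α₁ − α₂|·ΔT = 17.8×10⁻⁶ × 129 = 0.002296.
1/(A₁E₁) + 1/(A₂E₂) = 1/(1000×108×10³) + 1/(650×45×10³) = 4.345×10⁻⁸ N⁻¹.
So P = 0.002296 / 4.345×10⁻⁸ = 52.85 kN.
σ_{magnesium alloy} = P/A₂ = 52850/650 = 81.31 MPa, tensile.

σ ≈ 81.3 MPa (tensile)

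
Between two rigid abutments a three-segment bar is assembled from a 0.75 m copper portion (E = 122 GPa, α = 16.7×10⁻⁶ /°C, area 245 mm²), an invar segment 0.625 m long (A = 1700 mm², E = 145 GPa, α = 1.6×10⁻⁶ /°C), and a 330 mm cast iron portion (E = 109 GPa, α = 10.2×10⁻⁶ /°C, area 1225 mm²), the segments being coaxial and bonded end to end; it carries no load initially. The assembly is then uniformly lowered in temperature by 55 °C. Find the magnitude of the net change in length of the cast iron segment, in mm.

|ΔL| ≈ 0.109 mm

With the walls removed the bar would change length by δ_free = Σ αᵢΔT Lᵢ = 16.7×10⁻⁶×55×750 + 1.6×10⁻⁶×55×625 + 10.2×10⁻⁶×55×330 = 0.929 mm.
Since the ends are fixed, an axial force P builds up, equal in every segment, with P · Σ Lᵢ/(AᵢEᵢ) = δ_free.
Σ Lᵢ/(AᵢEᵢ) = 750/(245×122×10³) + 625/(1700×145×10³) + 330/(1225×109×10³) = 3.01×10⁻⁵ mm/N.
Hence P = δ_free / Σ(L/AE) = 0.929/3.01×10⁻⁵ = 30.87 kN (tensile).
For the cast iron segment, free thermal change = 10.2×10⁻⁶×55×330 = 0.1851 mm and elastic change from P = 30870×330/(1225×109×10³) = 0.07628 mm; these oppose, so the net change is 0.109 mm (segment shortens).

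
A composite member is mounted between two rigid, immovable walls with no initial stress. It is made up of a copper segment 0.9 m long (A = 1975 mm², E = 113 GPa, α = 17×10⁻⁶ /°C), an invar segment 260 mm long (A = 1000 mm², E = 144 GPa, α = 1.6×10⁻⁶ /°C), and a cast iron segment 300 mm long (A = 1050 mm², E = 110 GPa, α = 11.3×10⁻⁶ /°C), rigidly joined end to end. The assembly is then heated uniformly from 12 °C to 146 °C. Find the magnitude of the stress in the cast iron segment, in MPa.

σ ≈ 289 MPa (compressive)

With the walls removed the bar would change length by δ_free = Σ αᵢΔT Lᵢ = 17×10⁻⁶×134×900 + 1.6×10⁻⁶×134×260 + 11.3×10⁻⁶×134×300 = 2.56 mm.
Since the ends are fixed, an axial force P builds up, equal in every segment, with P · Σ Lᵢ/(AᵢEᵢ) = δ_free.
Σ Lᵢ/(AᵢEᵢ) = 900/(1975×113×10³) + 260/(1000×144×10³) + 300/(1050×110×10³) = 8.436×10⁻⁶ mm/N.
Hence P = δ_free / Σ(L/AE) = 2.56/8.436×10⁻⁶ = 303.5 kN (compressive).
σ_{cast iron} = P / A = 303500 / 1050 = 289 MPa.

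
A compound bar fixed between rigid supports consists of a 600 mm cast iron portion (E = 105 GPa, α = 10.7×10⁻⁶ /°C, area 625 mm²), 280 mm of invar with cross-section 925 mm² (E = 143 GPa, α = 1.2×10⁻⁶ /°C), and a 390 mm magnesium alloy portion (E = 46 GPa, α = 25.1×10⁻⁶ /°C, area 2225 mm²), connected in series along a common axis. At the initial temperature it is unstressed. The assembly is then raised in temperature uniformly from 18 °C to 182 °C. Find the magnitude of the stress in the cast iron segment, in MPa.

If the supports were absent, the total length change would be Σ αᵢΔT Lᵢ = 10.7×10⁻⁶×164×600 + 1.2×10⁻⁶×164×280 + 25.1×10⁻⁶×164×390 = 2.713 mm.
The walls prevent any net length change, so an axial force P (same in every segment) develops. Compatibility: P · Σ Lᵢ/(AᵢEᵢ) = δ_free.
The series flexibility is Σ Lᵢ/(AᵢEᵢ) = 600/(625×105×10³) + 280/(925×143×10³) + 390/(2225×46×10³) = 1.507×10⁻⁵ mm/N.
P = 2.713 / 1.507×10⁻⁵ = 180100 N = 180.1 kN, compressive.
σ_{cast iron} = P / A = 180100 / 625 = 288.1 MPa.

σ ≈ 288 MPa (compressive)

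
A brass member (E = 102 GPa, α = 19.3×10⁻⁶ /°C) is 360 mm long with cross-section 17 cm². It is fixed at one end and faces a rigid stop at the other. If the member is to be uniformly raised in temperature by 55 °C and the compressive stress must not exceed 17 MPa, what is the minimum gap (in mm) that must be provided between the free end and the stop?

g ≈ 0.322 mm

Free expansion if unrestrained: δ_free = αΔT L = 19.3×10⁻⁶ × 55 × 360 = 0.3821 mm.
At the allowable stress the elastic shortening the wall may impose is σL/E = 17 × 360 / (102×10³) = 0.06 mm.
The gap must absorb the remainder: g_min = 0.3821 − 0.06 = 0.3221 mm.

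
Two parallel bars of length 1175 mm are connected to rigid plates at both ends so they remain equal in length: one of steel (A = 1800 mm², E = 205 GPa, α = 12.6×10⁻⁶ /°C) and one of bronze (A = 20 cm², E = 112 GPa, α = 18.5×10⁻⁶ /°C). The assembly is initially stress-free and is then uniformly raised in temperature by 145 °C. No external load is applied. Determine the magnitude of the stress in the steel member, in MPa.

σ ≈ 66.2 MPa (tensile)

The bronze has the larger α, so on heating it would change length more than the steel if both were free. The rigid plates force a common final length, so the bronze is put into compression and the steel into tension, with equal and opposite forces P (no external load).
Setting the final lengths equal and cancelling L: (α₁ − α₂)ΔT = P/(A₁E₁) + P/(A₂E₂).
|α₁ − α₂|·ΔT = 5.9×10⁻⁶ × 145 = 0.0008555.
1/(A₁E₁) + 1/(A₂E₂) = 1/(1800×205×10³) + 1/(2000×112×10³) = 7.174×10⁻⁹ N⁻¹.
P = 0.0008555 / 7.174×10⁻⁹ = 119200 N = 119.2 kN.
σ_{steel} = P/A₁ = 119200/1800 = 66.25 MPa, tensile.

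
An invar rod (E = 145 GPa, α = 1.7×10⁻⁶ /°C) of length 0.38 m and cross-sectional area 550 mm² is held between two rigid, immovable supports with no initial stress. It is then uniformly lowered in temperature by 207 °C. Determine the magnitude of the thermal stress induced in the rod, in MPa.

The supports are rigid, so the total axial strain is zero. The restrained thermal strain is ε = αΔT = 1.7×10⁻⁶ × 207 = 351.9×10⁻⁶.
The stress required to suppress this strain is σ = Eε = 145×10³ × 351.9×10⁻⁶ = 51.03 MPa, tensile since the rod is trying to contract.

σ ≈ 51 MPa (tensile)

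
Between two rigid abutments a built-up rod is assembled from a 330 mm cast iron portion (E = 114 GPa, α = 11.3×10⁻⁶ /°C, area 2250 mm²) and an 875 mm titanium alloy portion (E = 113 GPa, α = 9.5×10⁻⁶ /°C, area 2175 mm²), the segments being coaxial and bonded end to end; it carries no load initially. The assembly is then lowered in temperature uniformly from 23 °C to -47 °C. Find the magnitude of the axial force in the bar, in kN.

P ≈ 174 kN (tensile)

With the walls removed the bar would change length by δ_free = Σ αᵢΔT Lᵢ = 11.3×10⁻⁶×70×330 + 9.5×10⁻⁶×70×875 = 0.8429 mm.
The rigid supports impose zero overall length change; the single axial force P common to all segments must satisfy P Σ Lᵢ/(AᵢEᵢ) = δ_free.
Σ Lᵢ/(AᵢEᵢ) = 330/(2250×114×10³) + 875/(2175×113×10³) = 4.847×10⁻⁶ mm/N.
Hence P = δ_free / Σ(L/AE) = 0.8429/4.847×10⁻⁶ = 173.9 kN (tensile).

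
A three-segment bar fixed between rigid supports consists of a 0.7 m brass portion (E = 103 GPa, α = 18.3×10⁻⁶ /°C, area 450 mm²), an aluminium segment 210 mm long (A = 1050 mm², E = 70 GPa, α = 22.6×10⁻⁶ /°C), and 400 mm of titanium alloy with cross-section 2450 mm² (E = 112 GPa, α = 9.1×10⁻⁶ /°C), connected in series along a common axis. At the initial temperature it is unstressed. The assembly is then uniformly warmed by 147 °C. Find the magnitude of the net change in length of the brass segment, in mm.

|ΔL| ≈ 0.54 mm

If the supports were absent, the total length change would be Σ αᵢΔT Lᵢ = 18.3×10⁻⁶×147×700 + 22.6×10⁻⁶×147×210 + 9.1×10⁻⁶×147×400 = 3.116 mm.
Since the ends are fixed, an axial force P builds up, equal in every segment, with P · Σ Lᵢ/(AᵢEᵢ) = δ_free.
Σ Lᵢ/(AᵢEᵢ) = 700/(450×103×10³) + 210/(1050×70×10³) + 400/(2450×112×10³) = 1.942×10⁻⁵ mm/N.
So P = 3.116 / 1.942×10⁻⁵ = 160.5 kN, compressive.
For the brass segment, free thermal change = 18.3×10⁻⁶×147×700 = 1.883 mm and elastic change from P = 160500×700/(450×103×10³) = 2.423 mm; these oppose, so the net change is 0.54 mm (segment shortens).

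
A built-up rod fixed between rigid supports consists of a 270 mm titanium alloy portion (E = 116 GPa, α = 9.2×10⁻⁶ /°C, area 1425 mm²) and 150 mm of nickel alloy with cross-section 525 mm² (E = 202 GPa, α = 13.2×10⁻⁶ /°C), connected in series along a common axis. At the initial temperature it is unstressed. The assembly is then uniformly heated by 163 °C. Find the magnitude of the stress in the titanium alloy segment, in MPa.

With the walls removed the bar would change length by δ_free = Σ αᵢΔT Lᵢ = 9.2×10⁻⁶×163×270 + 13.2×10⁻⁶×163×150 = 0.7276 mm.
The walls prevent any net length change, so an axial force P (same in every segment) develops. Compatibility: P · Σ Lᵢ/(AᵢEᵢ) = δ_free.
Σ Lᵢ/(AᵢEᵢ) = 270/(1425×116×10³) + 150/(525×202×10³) = 3.048×10⁻⁶ mm/N.
So P = 0.7276 / 3.048×10⁻⁶ = 238.7 kN, compressive.
σ_{titanium alloy} = P / A = 238700 / 1425 = 167.5 MPa.

σ ≈ 168 MPa (compressive)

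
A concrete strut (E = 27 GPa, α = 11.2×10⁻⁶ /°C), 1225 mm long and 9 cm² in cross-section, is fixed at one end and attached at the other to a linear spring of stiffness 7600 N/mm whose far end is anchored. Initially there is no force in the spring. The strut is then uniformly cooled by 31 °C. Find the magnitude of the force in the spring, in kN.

P ≈ 2.34 kN

Free thermal contraction: δ_free = αΔT L = 11.2×10⁻⁶ × 31 × 1225 = 0.4253 mm.
Let P be the tensile force in the spring. The strut extends elastically by PL/(AE) and the spring stretches by P/k; together these equal δ_free.
So P = δ_free / [L/(AE) + 1/k] = 0.4253 / [ 1225/(900×27×10³) + 1/(7600) ].
P = 0.4253 / 0.000182 = 2337 N.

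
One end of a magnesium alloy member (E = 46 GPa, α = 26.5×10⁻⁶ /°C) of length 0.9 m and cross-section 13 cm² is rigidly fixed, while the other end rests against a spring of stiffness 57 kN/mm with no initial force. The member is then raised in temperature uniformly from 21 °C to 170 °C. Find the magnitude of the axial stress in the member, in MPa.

If the spring were absent the member would lengthen by αΔT L = 26.5×10⁻⁶ × 149 × 900 = 3.554 mm.
With a force P in the spring, the elastic change of the member is PL/(AE) and that of the spring is P/k; compatibility requires their sum to equal δ_free.
So P = δ_free / [L/(AE) + 1/k] = 3.554 / [ 900/(1300×46×10³) + 1/(57×10³) ].
P = 3.554 / 3.259×10⁻⁵ = 109000 N.
σ = P/A = 109000/1300 = 83.87 MPa.

σ ≈ 83.9 MPa (compressive)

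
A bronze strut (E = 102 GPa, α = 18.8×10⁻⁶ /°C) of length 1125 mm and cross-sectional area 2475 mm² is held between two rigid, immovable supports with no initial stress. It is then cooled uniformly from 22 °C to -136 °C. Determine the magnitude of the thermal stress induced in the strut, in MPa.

σ ≈ 303 MPa (tensile)

Because both ends are immovable the net strain is zero, and the suppressed thermal strain is αΔT = 18.8×10⁻⁶ × 158 = 2970.4×10⁻⁶.
σ = EαΔT = 102×10³ × 18.8×10⁻⁶ × 158 = 303 MPa (tensile; the strut is trying to contract).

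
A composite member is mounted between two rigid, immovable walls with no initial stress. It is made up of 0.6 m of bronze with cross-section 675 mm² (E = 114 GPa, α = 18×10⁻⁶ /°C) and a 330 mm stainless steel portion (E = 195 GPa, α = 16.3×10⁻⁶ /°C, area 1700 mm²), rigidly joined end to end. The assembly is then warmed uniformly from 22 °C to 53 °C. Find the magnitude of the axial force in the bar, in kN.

With the walls removed the bar would change length by δ_free = Σ αᵢΔT Lᵢ = 18×10⁻⁶×31×600 + 16.3×10⁻⁶×31×330 = 0.5015 mm.
The walls prevent any net length change, so an axial force P (same in every segment) develops. Compatibility: P · Σ Lᵢ/(AᵢEᵢ) = δ_free.
The series flexibility is Σ Lᵢ/(AᵢEᵢ) = 600/(675×114×10³) + 330/(1700×195×10³) = 8.793×10⁻⁶ mm/N.
So P = 0.5015 / 8.793×10⁻⁶ = 57.04 kN, compressive.

P ≈ 57 kN (compressive)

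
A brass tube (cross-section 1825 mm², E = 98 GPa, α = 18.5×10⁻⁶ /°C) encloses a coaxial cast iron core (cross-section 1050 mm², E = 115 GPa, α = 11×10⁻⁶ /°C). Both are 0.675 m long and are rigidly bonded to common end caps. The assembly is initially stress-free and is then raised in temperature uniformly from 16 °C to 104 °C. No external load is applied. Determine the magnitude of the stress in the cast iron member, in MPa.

Equilibrium of a rigid end plate with no external load gives equal and opposite internal forces ±P in the two members. Since α_{brass} > α_{cast iron}, heating drives the brass into compression and the cast iron into tension.
Compatibility of the two members (thermal + elastic change equal): (α₁ − α₂)ΔT = P·[1/(A₁E₁) + 1/(A₂E₂)].
|α₁ − α₂|·ΔT = 7.5×10⁻⁶ × 88 = 0.00066.
1/(A₁E₁) + 1/(A₂E₂) = 1/(1825×98×10³) + 1/(1050×115×10³) = 1.387×10⁻⁸ N⁻¹.
So P = 0.00066 / 1.387×10⁻⁸ = 47.57 kN.
σ_{cast iron} = P/A₂ = 47570/1050 = 45.31 MPa, tensile.

σ ≈ 45.3 MPa (tensile)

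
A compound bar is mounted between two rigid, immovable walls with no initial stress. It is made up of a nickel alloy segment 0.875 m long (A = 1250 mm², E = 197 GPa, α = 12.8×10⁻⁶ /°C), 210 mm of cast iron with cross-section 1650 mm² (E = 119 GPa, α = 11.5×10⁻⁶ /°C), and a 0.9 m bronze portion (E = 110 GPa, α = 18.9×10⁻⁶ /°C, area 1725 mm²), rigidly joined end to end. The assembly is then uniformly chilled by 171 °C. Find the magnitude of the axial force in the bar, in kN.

Free thermal contraction of the whole bar: Σ αᵢΔT Lᵢ = 12.8×10⁻⁶×171×875 + 11.5×10⁻⁶×171×210 + 18.9×10⁻⁶×171×900 = 5.237 mm.
Since the ends are fixed, an axial force P builds up, equal in every segment, with P · Σ Lᵢ/(AᵢEᵢ) = δ_free.
Σ Lᵢ/(AᵢEᵢ) = 875/(1250×197×10³) + 210/(1650×119×10³) + 900/(1725×110×10³) = 9.366×10⁻⁶ mm/N.
P = 5.237 / 9.366×10⁻⁶ = 559100 N = 559.1 kN, tensile.

P ≈ 559 kN (tensile)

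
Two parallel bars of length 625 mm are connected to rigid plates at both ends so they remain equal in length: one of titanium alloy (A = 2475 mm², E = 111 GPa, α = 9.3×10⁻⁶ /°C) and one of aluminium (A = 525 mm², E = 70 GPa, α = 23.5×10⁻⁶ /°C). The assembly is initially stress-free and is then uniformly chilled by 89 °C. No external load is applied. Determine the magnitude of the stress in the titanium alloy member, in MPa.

σ ≈ 16.6 MPa (compressive)

Both members must finish at the same length. With the larger α, the aluminium tends to over-contract; the plates restrain it, putting the aluminium in tension and the titanium alloy in compression. With no external load the two internal forces are equal and opposite, magnitude P.
Setting the final lengths equal and cancelling L: (α₁ − α₂)ΔT = P/(A₁E₁) + P/(A₂E₂).
|α₁ − α₂|·ΔT = 14.2×10⁻⁶ × 89 = 0.001264.
1/(A₁E₁) + 1/(A₂E₂) = 1/(2475×111×10³) + 1/(525×70×10³) = 3.085×10⁻⁸ N⁻¹.
So P = 0.001264 / 3.085×10⁻⁸ = 40.96 kN.
σ_{titanium alloy} = P/A₁ = 40960/2475 = 16.55 MPa, compressive.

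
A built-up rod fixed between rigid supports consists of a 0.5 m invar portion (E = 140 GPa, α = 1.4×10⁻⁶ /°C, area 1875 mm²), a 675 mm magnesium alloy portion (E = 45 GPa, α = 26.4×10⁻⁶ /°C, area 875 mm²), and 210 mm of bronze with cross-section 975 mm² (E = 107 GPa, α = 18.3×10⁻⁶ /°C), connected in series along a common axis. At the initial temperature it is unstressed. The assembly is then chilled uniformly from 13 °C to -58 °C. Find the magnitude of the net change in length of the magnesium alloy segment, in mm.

If the supports were absent, the total length change would be Σ αᵢΔT Lᵢ = 1.4×10⁻⁶×71×500 + 26.4×10⁻⁶×71×675 + 18.3×10⁻⁶×71×210 = 1.588 mm.
The walls prevent any net length change, so an axial force P (same in every segment) develops. Compatibility: P · Σ Lᵢ/(AᵢEᵢ) = δ_free.
Σ Lᵢ/(AᵢEᵢ) = 500/(1875×140×10³) + 675/(875×45×10³) + 210/(975×107×10³) = 2.106×10⁻⁵ mm/N.
Hence P = δ_free / Σ(L/AE) = 1.588/2.106×10⁻⁵ = 75.39 kN (tensile).
For the magnesium alloy segment, free thermal change = 26.4×10⁻⁶×71×675 = 1.265 mm and elastic change from P = 75390×675/(875×45×10³) = 1.292 mm; these oppose, so the net change is 0.0272 mm (segment lengthens).

|ΔL| ≈ 0.0272 mm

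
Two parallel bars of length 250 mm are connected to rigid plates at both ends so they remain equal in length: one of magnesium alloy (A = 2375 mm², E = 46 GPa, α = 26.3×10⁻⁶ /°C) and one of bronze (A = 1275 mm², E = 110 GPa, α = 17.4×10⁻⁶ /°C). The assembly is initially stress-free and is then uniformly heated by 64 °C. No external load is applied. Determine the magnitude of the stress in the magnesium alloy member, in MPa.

σ ≈ 14.7 MPa (compressive)

Equilibrium of a rigid end plate with no external load gives equal and opposite internal forces ±P in the two members. Since α_{magnesium alloy} > α_{bronze}, heating drives the magnesium alloy into compression and the bronze into tension.
Equating the net (thermal + elastic) strains gives |α₁ − α₂|·ΔT = P·[1/(A₁E₁) + 1/(A₂E₂)].
|α₁ − α₂|·ΔT = 8.9×10⁻⁶ × 64 = 0.0005696.
1/(A₁E₁) + 1/(A₂E₂) = 1/(2375×46×10³) + 1/(1275×110×10³) = 1.628×10⁻⁸ N⁻¹.
So P = 0.0005696 / 1.628×10⁻⁸ = 34.98 kN.
σ_{magnesium alloy} = P/A₁ = 34980/2375 = 14.73 MPa, compressive.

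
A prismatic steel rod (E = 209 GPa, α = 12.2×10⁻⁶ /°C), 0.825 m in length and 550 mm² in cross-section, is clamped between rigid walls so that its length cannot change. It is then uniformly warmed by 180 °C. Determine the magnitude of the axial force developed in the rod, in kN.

P ≈ 252 kN (compressive)

Full restraint means ε = 0, so the stress is σ = EαΔT = 209×10³ × 12.2×10⁻⁶ × 180 = 459 MPa.
P = AEαΔT = 550 × 209×10³ × 12.2×10⁻⁶ × 180 = 252.4 kN (compressive).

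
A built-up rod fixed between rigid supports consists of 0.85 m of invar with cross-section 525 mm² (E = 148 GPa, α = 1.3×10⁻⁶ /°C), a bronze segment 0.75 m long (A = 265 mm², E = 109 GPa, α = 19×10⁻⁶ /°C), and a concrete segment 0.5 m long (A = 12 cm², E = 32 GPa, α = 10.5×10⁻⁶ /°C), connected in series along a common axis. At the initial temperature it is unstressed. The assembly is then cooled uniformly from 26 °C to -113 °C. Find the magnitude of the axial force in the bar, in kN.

P ≈ 57.4 kN (tensile)

If the supports were absent, the total length change would be Σ αᵢΔT Lᵢ = 1.3×10⁻⁶×139×850 + 19×10⁻⁶×139×750 + 10.5×10⁻⁶×139×500 = 2.864 mm.
Since the ends are fixed, an axial force P builds up, equal in every segment, with P · Σ Lᵢ/(AᵢEᵢ) = δ_free.
Σ Lᵢ/(AᵢEᵢ) = 850/(525×148×10³) + 750/(265×109×10³) + 500/(1200×32×10³) = 4.993×10⁻⁵ mm/N.
P = 2.864 / 4.993×10⁻⁵ = 57370 N = 57.37 kN, tensile.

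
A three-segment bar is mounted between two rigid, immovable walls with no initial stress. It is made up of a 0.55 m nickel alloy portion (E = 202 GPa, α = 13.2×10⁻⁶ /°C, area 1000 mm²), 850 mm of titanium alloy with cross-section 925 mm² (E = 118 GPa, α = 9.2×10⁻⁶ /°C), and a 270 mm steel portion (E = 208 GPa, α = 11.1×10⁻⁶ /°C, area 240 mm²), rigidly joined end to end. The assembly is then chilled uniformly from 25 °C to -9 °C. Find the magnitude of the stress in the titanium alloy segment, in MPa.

If the supports were absent, the total length change would be Σ αᵢΔT Lᵢ = 13.2×10⁻⁶×34×550 + 9.2×10⁻⁶×34×850 + 11.1×10⁻⁶×34×270 = 0.6146 mm.
Since the ends are fixed, an axial force P builds up, equal in every segment, with P · Σ Lᵢ/(AᵢEᵢ) = δ_free.
Σ Lᵢ/(AᵢEᵢ) = 550/(1000×202×10³) + 850/(925×118×10³) + 270/(240×208×10³) = 1.592×10⁻⁵ mm/N.
Hence P = δ_free / Σ(L/AE) = 0.6146/1.592×10⁻⁵ = 38.61 kN (tensile).
σ_{titanium alloy} = P / A = 38610 / 925 = 41.74 MPa.

σ ≈ 41.7 MPa (tensile)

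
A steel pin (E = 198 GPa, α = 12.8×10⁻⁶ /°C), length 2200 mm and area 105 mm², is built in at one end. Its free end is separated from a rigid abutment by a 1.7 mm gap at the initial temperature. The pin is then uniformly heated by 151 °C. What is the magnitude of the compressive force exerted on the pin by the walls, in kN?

P ≈ 24.1 kN

If the wall were absent the pin would grow by αΔT L = 12.8×10⁻⁶ × 151 × 2200 = 4.252 mm.
After closing the 1.7 mm clearance, 4.252 − 1.7 = 2.552 mm of expansion remains to be suppressed by the wall.
That suppressed elongation corresponds to σ = E·Δ/L = 198×10³ × 2.552/2200 = 229.7 MPa.
Force on the wall = σA = 229.7 × 105 mm² = 24.12 kN.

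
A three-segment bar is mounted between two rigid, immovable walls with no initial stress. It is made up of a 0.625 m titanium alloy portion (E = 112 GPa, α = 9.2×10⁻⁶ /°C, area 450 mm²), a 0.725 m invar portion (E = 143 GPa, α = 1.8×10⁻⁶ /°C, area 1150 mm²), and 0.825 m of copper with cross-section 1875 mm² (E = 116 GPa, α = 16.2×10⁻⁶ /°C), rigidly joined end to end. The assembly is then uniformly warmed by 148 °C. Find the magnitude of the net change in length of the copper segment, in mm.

If the supports were absent, the total length change would be Σ αᵢΔT Lᵢ = 9.2×10⁻⁶×148×625 + 1.8×10⁻⁶×148×725 + 16.2×10⁻⁶×148×825 = 3.022 mm.
The walls prevent any net length change, so an axial force P (same in every segment) develops. Compatibility: P · Σ Lᵢ/(AᵢEᵢ) = δ_free.
The series flexibility is Σ Lᵢ/(AᵢEᵢ) = 625/(450×112×10³) + 725/(1150×143×10³) + 825/(1875×116×10³) = 2.06×10⁻⁵ mm/N.
Hence P = δ_free / Σ(L/AE) = 3.022/2.06×10⁻⁵ = 146.7 kN (compressive).
For the copper segment, free thermal change = 16.2×10⁻⁶×148×825 = 1.978 mm and elastic change from P = 146700×825/(1875×116×10³) = 0.5564 mm; these oppose, so the net change is 1.42 mm (segment lengthens).

|ΔL| ≈ 1.42 mm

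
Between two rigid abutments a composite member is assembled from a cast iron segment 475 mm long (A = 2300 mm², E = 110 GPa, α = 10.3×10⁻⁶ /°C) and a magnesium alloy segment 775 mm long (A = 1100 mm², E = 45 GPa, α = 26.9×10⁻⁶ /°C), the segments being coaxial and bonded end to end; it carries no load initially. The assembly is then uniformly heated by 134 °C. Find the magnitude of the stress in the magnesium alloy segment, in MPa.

Free thermal expansion of the whole bar: Σ αᵢΔT Lᵢ = 10.3×10⁻⁶×134×475 + 26.9×10⁻⁶×134×775 = 3.449 mm.
The walls prevent any net length change, so an axial force P (same in every segment) develops. Compatibility: P · Σ Lᵢ/(AᵢEᵢ) = δ_free.
Σ Lᵢ/(AᵢEᵢ) = 475/(2300×110×10³) + 775/(1100×45×10³) = 1.753×10⁻⁵ mm/N.
Hence P = δ_free / Σ(L/AE) = 3.449/1.753×10⁻⁵ = 196.7 kN (compressive).
σ_{magnesium alloy} = P / A = 196700 / 1100 = 178.8 MPa.

σ ≈ 179 MPa (compressive)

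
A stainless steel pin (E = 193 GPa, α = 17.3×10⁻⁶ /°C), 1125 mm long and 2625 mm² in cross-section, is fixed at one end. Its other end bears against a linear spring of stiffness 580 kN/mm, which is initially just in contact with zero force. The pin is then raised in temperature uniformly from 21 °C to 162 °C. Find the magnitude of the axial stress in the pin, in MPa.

The unrestrained thermal change is αΔT L = 17.3×10⁻⁶ × 141 × 1125 = 2.744 mm.
With a force P in the spring, the elastic change of the pin is PL/(AE) and that of the spring is P/k; compatibility requires their sum to equal δ_free.
P [ L/(AE) + 1/k ] = δ_free → P [ 1125/(2625×193×10³) + 1/(580×10³) ] = 2.744.
P = 2.744 / 3.945×10⁻⁶ = 695700 N.
σ = P/A = 695700/2625 = 265 MPa.

σ ≈ 265 MPa (compressive)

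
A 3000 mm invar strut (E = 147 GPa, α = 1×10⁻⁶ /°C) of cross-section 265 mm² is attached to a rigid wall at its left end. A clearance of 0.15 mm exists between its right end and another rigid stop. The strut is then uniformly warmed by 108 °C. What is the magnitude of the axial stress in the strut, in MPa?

Unrestrained expansion: δ_free = αΔT L = 1×10⁻⁶ × 108 × 3000 = 0.324 mm.
After closing the 0.15 mm clearance, 0.324 − 0.15 = 0.174 mm of expansion remains to be suppressed by the wall.
Compatibility: PL/(AE) = 0.174 mm, so σ = P/A = E × (0.174/3000) = 8.526 MPa.

σ ≈ 8.53 MPa (compressive)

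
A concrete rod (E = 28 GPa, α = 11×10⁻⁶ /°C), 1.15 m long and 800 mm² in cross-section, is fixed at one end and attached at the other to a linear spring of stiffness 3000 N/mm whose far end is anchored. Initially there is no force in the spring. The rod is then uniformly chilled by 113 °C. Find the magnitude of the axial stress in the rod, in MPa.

σ ≈ 4.65 MPa (tensile)

If the spring were absent the rod would shorten by αΔT L = 11×10⁻⁶ × 113 × 1150 = 1.429 mm.
With a force P in the spring, the elastic change of the rod is PL/(AE) and that of the spring is P/k; compatibility requires their sum to equal δ_free.
P [ L/(AE) + 1/k ] = δ_free → P [ 1150/(800×28×10³) + 1/(3000) ] = 1.429.
P = 1.429 / 0.0003847 = 3716 N.
σ = P/A = 3716/800 = 4.645 MPa.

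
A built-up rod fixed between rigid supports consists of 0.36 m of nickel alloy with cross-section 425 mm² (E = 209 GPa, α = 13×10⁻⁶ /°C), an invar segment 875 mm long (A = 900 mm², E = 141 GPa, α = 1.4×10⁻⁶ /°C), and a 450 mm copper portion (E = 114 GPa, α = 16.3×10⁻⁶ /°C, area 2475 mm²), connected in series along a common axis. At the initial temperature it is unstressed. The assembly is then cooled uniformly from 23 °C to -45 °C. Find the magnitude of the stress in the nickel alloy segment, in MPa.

σ ≈ 169 MPa (tensile)

With the walls removed the bar would change length by δ_free = Σ αᵢΔT Lᵢ = 13×10⁻⁶×68×360 + 1.4×10⁻⁶×68×875 + 16.3×10⁻⁶×68×450 = 0.9003 mm.
Since the ends are fixed, an axial force P builds up, equal in every segment, with P · Σ Lᵢ/(AᵢEᵢ) = δ_free.
The series flexibility is Σ Lᵢ/(AᵢEᵢ) = 360/(425×209×10³) + 875/(900×141×10³) + 450/(2475×114×10³) = 1.254×10⁻⁵ mm/N.
P = 0.9003 / 1.254×10⁻⁵ = 71780 N = 71.78 kN, tensile.
σ_{nickel alloy} = P / A = 71780 / 425 = 168.9 MPa.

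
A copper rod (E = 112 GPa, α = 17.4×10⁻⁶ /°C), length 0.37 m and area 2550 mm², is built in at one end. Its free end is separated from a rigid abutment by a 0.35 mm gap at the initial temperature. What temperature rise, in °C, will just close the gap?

Contact occurs when the free expansion equals the gap: αΔT L = 0.35 mm.
ΔT = 0.35 / (17.4×10⁻⁶ × 370) = 54.36 °C.

ΔT ≈ 54.4 °C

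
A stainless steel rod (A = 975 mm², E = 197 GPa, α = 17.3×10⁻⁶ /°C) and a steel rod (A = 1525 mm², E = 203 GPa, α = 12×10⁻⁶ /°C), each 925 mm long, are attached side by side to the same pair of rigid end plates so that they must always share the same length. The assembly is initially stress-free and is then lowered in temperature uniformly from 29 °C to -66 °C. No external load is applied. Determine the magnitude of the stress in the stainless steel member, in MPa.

Both members must finish at the same length. With the larger α, the stainless steel tends to over-contract; the plates restrain it, putting the stainless steel in tension and the steel in compression. With no external load the two internal forces are equal and opposite, magnitude P.
Compatibility of the two members (thermal + elastic change equal): (α₁ − α₂)ΔT = P·[1/(A₁E₁) + 1/(A₂E₂)].
|α₁ − α₂|·ΔT = 5.3×10⁻⁶ × 95 = 0.0005035.
1/(A₁E₁) + 1/(A₂E₂) = 1/(975×197×10³) + 1/(1525×203×10³) = 8.437×10⁻⁹ N⁻¹.
So P = 0.0005035 / 8.437×10⁻⁹ = 59.68 kN.
σ_{stainless steel} = P/A₁ = 59680/975 = 61.21 MPa, tensile.

σ ≈ 61.2 MPa (tensile)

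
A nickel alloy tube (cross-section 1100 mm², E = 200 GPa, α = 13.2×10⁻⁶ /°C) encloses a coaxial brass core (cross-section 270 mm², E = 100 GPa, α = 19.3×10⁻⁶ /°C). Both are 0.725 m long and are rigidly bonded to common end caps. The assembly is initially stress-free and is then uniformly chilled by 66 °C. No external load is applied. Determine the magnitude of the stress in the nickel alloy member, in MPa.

The brass has the larger α, so on cooling it would change length more than the nickel alloy if both were free. The rigid plates force a common final length, so the brass is put into tension and the nickel alloy into compression, with equal and opposite forces P (no external load).
Compatibility of the two members (thermal + elastic change equal): (α₁ − α₂)ΔT = P·[1/(A₁E₁) + 1/(A₂E₂)].
|α₁ − α₂|·ΔT = 6.1×10⁻⁶ × 66 = 0.0004026.
1/(A₁E₁) + 1/(A₂E₂) = 1/(1100×200×10³) + 1/(270×100×10³) = 4.158×10⁻⁸ N⁻¹.
P = 0.0004026 / 4.158×10⁻⁸ = 9682 N = 9.682 kN.
σ_{nickel alloy} = P/A₁ = 9682/1100 = 8.802 MPa, compressive.

σ ≈ 8.8 MPa (compressive)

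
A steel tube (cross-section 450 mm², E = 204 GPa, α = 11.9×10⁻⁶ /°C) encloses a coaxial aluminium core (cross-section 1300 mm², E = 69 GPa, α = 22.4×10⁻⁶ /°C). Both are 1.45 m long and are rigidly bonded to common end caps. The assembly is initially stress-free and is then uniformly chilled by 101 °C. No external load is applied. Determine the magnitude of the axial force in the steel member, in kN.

P ≈ 48.1 kN (compressive in the steel)

Both members must finish at the same length. With the larger α, the aluminium tends to over-contract; the plates restrain it, putting the aluminium in tension and the steel in compression. With no external load the two internal forces are equal and opposite, magnitude P.
Compatibility of the two members (thermal + elastic change equal): (α₁ − α₂)ΔT = P·[1/(A₁E₁) + 1/(A₂E₂)].
|α₁ − α₂|·ΔT = 10.5×10⁻⁶ × 101 = 0.00106.
1/(A₁E₁) + 1/(A₂E₂) = 1/(450×204×10³) + 1/(1300×69×10³) = 2.204×10⁻⁸ N⁻¹.
P = 0.00106 / 2.204×10⁻⁸ = 48110 N = 48.11 kN.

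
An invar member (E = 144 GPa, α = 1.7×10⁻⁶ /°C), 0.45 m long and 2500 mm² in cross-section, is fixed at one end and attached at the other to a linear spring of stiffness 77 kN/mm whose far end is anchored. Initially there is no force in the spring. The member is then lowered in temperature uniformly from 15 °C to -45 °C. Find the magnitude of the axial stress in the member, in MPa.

Free thermal contraction: δ_free = αΔT L = 1.7×10⁻⁶ × 60 × 450 = 0.0459 mm.
With a force P in the spring, the elastic change of the member is PL/(AE) and that of the spring is P/k; compatibility requires their sum to equal δ_free.
P [ L/(AE) + 1/k ] = δ_free → P [ 450/(2500×144×10³) + 1/(77×10³) ] = 0.0459.
P = 0.0459 / 1.424×10⁻⁵ = 3224 N.
σ = P/A = 3224/2500 = 1.29 MPa.

σ ≈ 1.29 MPa (tensile)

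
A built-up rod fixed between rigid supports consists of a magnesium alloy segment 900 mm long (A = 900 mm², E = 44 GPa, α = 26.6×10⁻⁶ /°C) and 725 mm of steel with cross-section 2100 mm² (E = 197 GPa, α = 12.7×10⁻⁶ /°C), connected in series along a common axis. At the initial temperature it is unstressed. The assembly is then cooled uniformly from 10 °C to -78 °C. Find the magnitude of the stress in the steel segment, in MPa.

With the walls removed the bar would change length by δ_free = Σ αᵢΔT Lᵢ = 26.6×10⁻⁶×88×900 + 12.7×10⁻⁶×88×725 = 2.917 mm.
Since the ends are fixed, an axial force P builds up, equal in every segment, with P · Σ Lᵢ/(AᵢEᵢ) = δ_free.
Σ Lᵢ/(AᵢEᵢ) = 900/(900×44×10³) + 725/(2100×197×10³) = 2.448×10⁻⁵ mm/N.
So P = 2.917 / 2.448×10⁻⁵ = 119.2 kN, tensile.
σ_{steel} = P / A = 119200 / 2100 = 56.74 MPa.

σ ≈ 56.7 MPa (tensile)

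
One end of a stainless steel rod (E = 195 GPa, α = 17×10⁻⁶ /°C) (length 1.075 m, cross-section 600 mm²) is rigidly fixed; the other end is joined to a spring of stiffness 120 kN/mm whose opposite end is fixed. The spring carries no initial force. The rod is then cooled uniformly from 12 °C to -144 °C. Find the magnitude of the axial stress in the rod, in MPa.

σ ≈ 271 MPa (tensile)

The unrestrained thermal change is αΔT L = 17×10⁻⁶ × 156 × 1075 = 2.851 mm.
With a force P in the spring, the elastic change of the rod is PL/(AE) and that of the spring is P/k; compatibility requires their sum to equal δ_free.
So P = δ_free / [L/(AE) + 1/k] = 2.851 / [ 1075/(600×195×10³) + 1/(120×10³) ].
P = 2.851 / 1.752×10⁻⁵ = 162700 N.
σ = P/A = 162700/600 = 271.2 MPa.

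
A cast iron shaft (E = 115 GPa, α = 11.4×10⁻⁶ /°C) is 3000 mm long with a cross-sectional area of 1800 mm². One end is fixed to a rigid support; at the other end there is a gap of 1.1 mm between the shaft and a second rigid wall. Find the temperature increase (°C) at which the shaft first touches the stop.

The gap closes when αΔT L = 1.1 mm, since the shaft is still unstressed at that instant.
ΔT = 1.1 / (11.4×10⁻⁶ × 3000) = 32.16 °C.

ΔT ≈ 32.2 °C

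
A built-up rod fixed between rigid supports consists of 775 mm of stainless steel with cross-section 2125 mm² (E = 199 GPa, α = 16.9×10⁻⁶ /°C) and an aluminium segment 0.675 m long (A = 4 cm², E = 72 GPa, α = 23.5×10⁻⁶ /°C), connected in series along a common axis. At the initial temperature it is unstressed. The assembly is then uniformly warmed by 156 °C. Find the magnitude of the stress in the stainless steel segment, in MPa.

σ ≈ 84.1 MPa (compressive)

If the supports were absent, the total length change would be Σ αᵢΔT Lᵢ = 16.9×10⁻⁶×156×775 + 23.5×10⁻⁶×156×675 = 4.518 mm.
Since the ends are fixed, an axial force P builds up, equal in every segment, with P · Σ Lᵢ/(AᵢEᵢ) = δ_free.
Σ Lᵢ/(AᵢEᵢ) = 775/(2125×199×10³) + 675/(400×72×10³) = 2.527×10⁻⁵ mm/N.
So P = 4.518 / 2.527×10⁻⁵ = 178.8 kN, compressive.
σ_{stainless steel} = P / A = 178800 / 2125 = 84.13 MPa.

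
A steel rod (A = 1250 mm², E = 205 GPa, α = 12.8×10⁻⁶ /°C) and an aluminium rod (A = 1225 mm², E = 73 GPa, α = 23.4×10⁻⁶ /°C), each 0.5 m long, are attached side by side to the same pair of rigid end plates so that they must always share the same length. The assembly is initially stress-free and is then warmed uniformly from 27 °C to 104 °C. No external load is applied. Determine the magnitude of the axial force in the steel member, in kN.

Both members must finish at the same length. With the larger α, the aluminium tends to over-expand; the plates restrain it, putting the aluminium in compression and the steel in tension. With no external load the two internal forces are equal and opposite, magnitude P.
Setting the final lengths equal and cancelling L: (α₁ − α₂)ΔT = P/(A₁E₁) + P/(A₂E₂).
|α₁ − α₂|·ΔT = 10.6×10⁻⁶ × 77 = 0.0008162.
1/(A₁E₁) + 1/(A₂E₂) = 1/(1250×205×10³) + 1/(1225×73×10³) = 1.508×10⁻⁸ N⁻¹.
So P = 0.0008162 / 1.508×10⁻⁸ = 54.11 kN.

P ≈ 54.1 kN (tensile in the steel)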